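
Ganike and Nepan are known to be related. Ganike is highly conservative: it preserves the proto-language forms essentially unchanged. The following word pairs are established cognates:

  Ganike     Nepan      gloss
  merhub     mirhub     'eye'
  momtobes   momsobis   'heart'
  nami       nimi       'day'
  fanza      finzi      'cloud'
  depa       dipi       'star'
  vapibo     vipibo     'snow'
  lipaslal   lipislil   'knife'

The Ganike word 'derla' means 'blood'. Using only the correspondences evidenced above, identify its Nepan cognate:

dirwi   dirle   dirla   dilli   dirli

merhub ~ mirhub — Ganike e corresponds to Nepan i after a consonant, before r.
fanza ~ finzi, depa ~ dipi — Ganike a corresponds to Nepan i word-finally.
Applying these to Ganike 'derla':
  derla → dirla   (e→i after a consonant, before r)
  dirla → dirli   (a→i word-finally)
So the Nepan cognate is 'dirli'.

dirli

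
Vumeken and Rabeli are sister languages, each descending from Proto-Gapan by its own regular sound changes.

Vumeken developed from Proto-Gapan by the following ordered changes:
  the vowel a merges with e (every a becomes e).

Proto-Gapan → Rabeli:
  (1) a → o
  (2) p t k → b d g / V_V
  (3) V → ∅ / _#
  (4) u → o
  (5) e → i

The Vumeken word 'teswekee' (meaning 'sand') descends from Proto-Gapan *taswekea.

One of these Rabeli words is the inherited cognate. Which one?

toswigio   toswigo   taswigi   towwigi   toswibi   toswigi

Rabeli: start from *taswekea.
  rule 1 (vowel merger): taswekea → toswekeo
  rule 2 (intervocalic voicing): toswekeo → toswegeo
  rule 3 (apocope): toswegeo → toswege
  rule 4: no change — toswege
  rule 5 (vowel merger): toswege → toswigi
  ⇒ Rabeli toswigi
Among the options, 'toswigi' alone shows every Rabeli change applied in order.

toswigi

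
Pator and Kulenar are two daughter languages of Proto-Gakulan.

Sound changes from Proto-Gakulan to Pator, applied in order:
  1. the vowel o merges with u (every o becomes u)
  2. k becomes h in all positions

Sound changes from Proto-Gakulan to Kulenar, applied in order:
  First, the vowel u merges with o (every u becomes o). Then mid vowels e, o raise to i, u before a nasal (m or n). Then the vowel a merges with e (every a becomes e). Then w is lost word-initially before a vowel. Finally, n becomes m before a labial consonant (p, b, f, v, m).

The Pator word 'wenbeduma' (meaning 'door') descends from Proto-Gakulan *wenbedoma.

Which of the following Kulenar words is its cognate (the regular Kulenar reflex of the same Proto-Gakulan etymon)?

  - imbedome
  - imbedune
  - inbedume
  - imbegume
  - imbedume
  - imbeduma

Kulenar: *wenbedoma
  wenbedoma (rule 1 does not apply)
  wenbedoma → winbeduma   [pre-nasal raising]
  winbeduma → winbedume   [vowel merger]
  winbedume → inbedume   [glide loss]
  inbedume → imbedume   [nasal place assimilation]
  giving Kulenar imbedume.
Among the options, 'imbedume' alone shows every Kulenar change applied in order.

imbedume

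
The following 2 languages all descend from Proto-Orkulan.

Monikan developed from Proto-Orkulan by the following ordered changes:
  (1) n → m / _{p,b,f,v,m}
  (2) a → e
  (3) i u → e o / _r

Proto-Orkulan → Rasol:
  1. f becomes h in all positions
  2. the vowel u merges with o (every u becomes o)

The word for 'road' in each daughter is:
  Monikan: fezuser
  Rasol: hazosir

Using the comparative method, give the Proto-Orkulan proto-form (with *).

Position 4: Monikan has u, Rasol has o. Monikan preserves u here (none of its changes turn any other segment into u), so the proto-segment is *u.
Position 1: Monikan has f, Rasol has h. Monikan preserves f here (none of its changes turn any other segment into f), so the proto-segment is *f.
Continuing position by position gives *fazusir; check it forward:
Monikan: start from *fazusir.
  rule 1: no change — fazusir
  rule 2 (vowel merger): fazusir → fezusir
  rule 3 (pre-rhotic lowering): fezusir → fezuser
  ⇒ Monikan fezuser
Rasol: *fazusir
  fazusir → hazusir   [unconditioned shift]
  hazusir → hazosir   [vowel merger]
  giving Rasol hazosir.
Only *fazusir yields all of Monikan fezuser, Rasol hazosir.

*fazusir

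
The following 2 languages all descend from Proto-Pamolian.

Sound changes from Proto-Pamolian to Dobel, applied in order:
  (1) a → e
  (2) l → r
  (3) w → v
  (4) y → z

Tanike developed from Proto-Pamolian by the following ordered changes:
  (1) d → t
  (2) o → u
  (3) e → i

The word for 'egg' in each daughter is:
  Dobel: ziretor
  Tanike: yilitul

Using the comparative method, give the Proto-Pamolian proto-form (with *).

Position 6: Dobel has o, Tanike has u. Dobel preserves o here (none of its changes turn any other segment into o), so the proto-segment is *o.
Position 1: Dobel has z, Tanike has y. Tanike preserves y here (none of its changes turn any other segment into y), so the proto-segment is *y.
Position 3: Dobel has r, Tanike has l. Tanike preserves l here (none of its changes turn any other segment into l), so the proto-segment is *l.
This points to *yiletol. Verify forward in each daughter:
Dobel: *yiletol
  yiletol (rule 1 does not apply)
  yiletol → yiretor   [unconditioned shift]
  yiretor (rule 3 does not apply)
  yiretor → ziretor   [unconditioned shift]
  giving Dobel ziretor.
Tanike: *yiletol > yiletul > yilitul  (by vowel merger, vowel merger)
*yiletol is the unique common source.

*yiletol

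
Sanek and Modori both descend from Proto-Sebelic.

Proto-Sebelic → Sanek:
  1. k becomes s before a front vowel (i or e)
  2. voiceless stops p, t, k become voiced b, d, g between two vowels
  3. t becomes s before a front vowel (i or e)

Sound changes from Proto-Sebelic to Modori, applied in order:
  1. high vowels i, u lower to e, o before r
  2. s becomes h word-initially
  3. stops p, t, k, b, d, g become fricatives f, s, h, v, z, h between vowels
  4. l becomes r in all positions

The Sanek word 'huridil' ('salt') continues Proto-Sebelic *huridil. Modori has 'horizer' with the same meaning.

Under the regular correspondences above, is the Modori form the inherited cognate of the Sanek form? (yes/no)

Derive the expected Modori reflex of *huridil:
Modori: *huridil
  huridil → horidil   [pre-rhotic lowering]
  horidil (rule 2 does not apply)
  horidil → horizil   [intervocalic lenition]
  horizil → horizir   [unconditioned shift]
  giving Modori horizir.
The regular Modori reflex would be 'horizir', but the attested form is 'horizer'. The correspondence is irregular, so they are not cognates (the Modori form has a different source).

no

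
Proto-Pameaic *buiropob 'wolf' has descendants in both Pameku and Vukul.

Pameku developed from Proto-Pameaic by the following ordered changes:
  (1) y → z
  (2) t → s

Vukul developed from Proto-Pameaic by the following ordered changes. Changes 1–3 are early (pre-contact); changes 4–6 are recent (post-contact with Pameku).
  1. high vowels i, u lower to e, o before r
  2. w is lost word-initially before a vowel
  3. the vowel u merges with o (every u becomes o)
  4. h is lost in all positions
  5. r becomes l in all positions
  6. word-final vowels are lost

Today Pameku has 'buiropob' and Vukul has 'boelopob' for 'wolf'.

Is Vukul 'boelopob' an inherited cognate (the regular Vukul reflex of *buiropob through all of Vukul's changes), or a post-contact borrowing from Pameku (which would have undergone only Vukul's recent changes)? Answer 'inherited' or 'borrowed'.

If inherited, *buiropob would pass through all of Vukul's changes:
Vukul: start from *buiropob.
  rule 1 (pre-rhotic lowering): buiropob → bueropob
  rule 2: no change — bueropob
  rule 3 (vowel merger): bueropob → boeropob
  rule 4: no change — boeropob
  rule 5 (unconditioned shift): boeropob → boelopob
  rule 6: no change — boelopob
  ⇒ Vukul boelopob
If borrowed from Pameku 'buiropob' after the early changes, it would undergo only the recent ones:
  rule 4 (h-loss): no change (buiropob)
  rule 5 (unconditioned shift): buiropob → builopob
  rule 6 (apocope): no change (builopob)
  ⇒ as a loan: builopob
Vukul 'boelopob' matches the inherited outcome exactly, so it is an inherited cognate, not a loan.

inherited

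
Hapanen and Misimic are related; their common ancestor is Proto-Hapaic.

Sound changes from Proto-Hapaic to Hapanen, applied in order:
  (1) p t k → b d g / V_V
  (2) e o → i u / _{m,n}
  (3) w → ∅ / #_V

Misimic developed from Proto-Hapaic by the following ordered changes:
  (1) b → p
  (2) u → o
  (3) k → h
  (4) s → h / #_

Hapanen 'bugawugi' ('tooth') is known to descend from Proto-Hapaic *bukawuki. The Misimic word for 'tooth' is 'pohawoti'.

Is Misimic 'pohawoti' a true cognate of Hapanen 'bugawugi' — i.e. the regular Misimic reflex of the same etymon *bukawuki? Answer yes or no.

Derive the expected Misimic reflex of *bukawuki:
Misimic: *bukawuki > pukawuki > pokawoki > pohawohi  (by unconditioned shift, vowel merger, unconditioned shift)
The regular Misimic reflex would be 'pohawohi', but the attested form is 'pohawoti'. The correspondence is irregular, so they are not cognates (the Misimic form has a different source).

no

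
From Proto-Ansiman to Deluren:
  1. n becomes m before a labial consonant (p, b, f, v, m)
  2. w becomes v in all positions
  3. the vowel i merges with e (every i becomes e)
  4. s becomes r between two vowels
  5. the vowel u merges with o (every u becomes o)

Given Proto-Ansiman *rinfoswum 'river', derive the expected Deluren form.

Deluren: *rinfoswum
  rinfoswum → rimfoswum   [nasal place assimilation]
  rimfoswum → rimfosvum   [unconditioned shift]
  rimfosvum → remfosvum   [vowel merger]
  remfosvum (rule 4 does not apply)
  remfosvum → remfosvom   [vowel merger]
  giving Deluren remfosvom.

remfosvom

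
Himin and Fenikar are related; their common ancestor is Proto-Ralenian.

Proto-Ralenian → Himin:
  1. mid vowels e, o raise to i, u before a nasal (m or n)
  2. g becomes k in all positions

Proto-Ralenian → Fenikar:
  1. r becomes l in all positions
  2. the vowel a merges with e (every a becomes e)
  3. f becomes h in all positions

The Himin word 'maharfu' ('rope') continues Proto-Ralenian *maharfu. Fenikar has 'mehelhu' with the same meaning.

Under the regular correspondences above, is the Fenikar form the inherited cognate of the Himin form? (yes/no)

Derive the expected Fenikar reflex of *maharfu:
Fenikar: start from *maharfu.
  rule 1 (unconditioned shift): maharfu → mahalfu
  rule 2 (vowel merger): mahalfu → mehelfu
  rule 3 (unconditioned shift): mehelfu → mehelhu
  ⇒ Fenikar mehelhu
Fenikar 'mehelhu' matches the regular reflex exactly, so the pair is cognate.

yes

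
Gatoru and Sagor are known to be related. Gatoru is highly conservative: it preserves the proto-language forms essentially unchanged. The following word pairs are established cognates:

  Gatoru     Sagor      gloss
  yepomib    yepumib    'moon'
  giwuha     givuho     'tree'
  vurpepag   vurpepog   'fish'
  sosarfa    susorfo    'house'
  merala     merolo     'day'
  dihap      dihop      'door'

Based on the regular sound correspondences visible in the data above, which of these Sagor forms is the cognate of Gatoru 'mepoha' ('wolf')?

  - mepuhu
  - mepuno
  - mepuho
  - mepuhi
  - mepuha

mepuho

sosarfa ~ susorfo — Gatoru o corresponds to Sagor u after a consonant, before a consonant other than r, m, n, p, b, f, v.
giwuha ~ givuho, sosarfa ~ susorfo — Gatoru a corresponds to Sagor o word-finally.
Applying these to Gatoru 'mepoha':
  mepoha → mepuha   (o→u after a consonant, before a consonant other than r, m, n, p, b, f, v)
  mepuha → mepuho   (a→o word-finally)
So the Sagor cognate is 'mepuho'.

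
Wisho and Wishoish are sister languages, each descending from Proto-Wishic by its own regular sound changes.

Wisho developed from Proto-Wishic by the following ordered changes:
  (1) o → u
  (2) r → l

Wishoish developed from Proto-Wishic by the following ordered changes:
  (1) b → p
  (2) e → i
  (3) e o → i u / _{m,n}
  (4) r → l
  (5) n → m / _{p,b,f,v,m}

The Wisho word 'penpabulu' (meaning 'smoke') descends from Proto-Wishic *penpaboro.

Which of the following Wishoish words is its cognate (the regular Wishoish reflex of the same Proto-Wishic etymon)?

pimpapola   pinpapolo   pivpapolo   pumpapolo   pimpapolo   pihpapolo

pimpapolo

Wishoish: *penpaboro
  penpaboro → penpaporo   [unconditioned shift]
  penpaporo → pinpaporo   [vowel merger]
  pinpaporo (rule 3 does not apply)
  pinpaporo → pinpapolo   [unconditioned shift]
  pinpapolo → pimpapolo   [nasal place assimilation]
  giving Wishoish pimpapolo.
The other candidates each miss or misapply at least one Wishoish change.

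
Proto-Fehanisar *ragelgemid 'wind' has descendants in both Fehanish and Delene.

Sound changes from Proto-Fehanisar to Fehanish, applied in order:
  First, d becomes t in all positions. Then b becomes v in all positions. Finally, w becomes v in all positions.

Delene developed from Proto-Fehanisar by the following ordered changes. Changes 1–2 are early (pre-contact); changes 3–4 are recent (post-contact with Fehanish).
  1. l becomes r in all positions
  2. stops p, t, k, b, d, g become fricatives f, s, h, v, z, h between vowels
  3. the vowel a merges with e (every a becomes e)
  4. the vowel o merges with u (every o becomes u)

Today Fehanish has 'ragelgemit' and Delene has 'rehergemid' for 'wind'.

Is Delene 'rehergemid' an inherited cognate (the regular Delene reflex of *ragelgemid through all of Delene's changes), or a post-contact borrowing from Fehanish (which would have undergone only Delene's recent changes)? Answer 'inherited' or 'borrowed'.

If inherited, *ragelgemid would pass through all of Delene's changes:
Delene: *ragelgemid > ragergemid > rahergemid > rehergemid  (by unconditioned shift, intervocalic lenition, vowel merger)
If borrowed from Fehanish 'ragelgemit' after the early changes, it would undergo only the recent ones:
  rule 3 (vowel merger): ragelgemit → regelgemit
  rule 4 (vowel merger): no change (regelgemit)
  ⇒ as a loan: regelgemit
Delene 'rehergemid' matches the inherited outcome exactly, so it is an inherited cognate, not a loan.

inherited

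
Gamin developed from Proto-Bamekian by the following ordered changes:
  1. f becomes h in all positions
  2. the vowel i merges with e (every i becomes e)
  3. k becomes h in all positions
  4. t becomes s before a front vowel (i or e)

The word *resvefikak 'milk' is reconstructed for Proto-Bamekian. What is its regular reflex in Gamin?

Gamin: start from *resvefikak.
  rule 1 (unconditioned shift): resvefikak → resvehikak
  rule 2 (vowel merger): resvehikak → resvehekak
  rule 3 (unconditioned shift): resvehekak → resvehehah
  rule 4: no change — resvehehah
  ⇒ Gamin resvehehah

resvehehah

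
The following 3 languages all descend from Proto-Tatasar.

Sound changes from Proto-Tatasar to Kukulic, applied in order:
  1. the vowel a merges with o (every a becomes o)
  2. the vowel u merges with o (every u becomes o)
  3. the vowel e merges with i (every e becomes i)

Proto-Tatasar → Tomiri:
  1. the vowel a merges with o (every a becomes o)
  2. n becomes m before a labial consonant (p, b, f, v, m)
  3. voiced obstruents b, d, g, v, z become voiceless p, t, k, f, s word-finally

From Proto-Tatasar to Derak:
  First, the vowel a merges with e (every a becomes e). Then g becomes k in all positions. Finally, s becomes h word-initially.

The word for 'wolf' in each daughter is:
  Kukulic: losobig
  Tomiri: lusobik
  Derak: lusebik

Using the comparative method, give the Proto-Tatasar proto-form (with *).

*lusabig

Position 2: Kukulic has o, Tomiri has u, Derak has u. Tomiri preserves u here (none of its changes turn any other segment into u), so the proto-segment is *u.
Position 7: Kukulic has g, Tomiri has k, Derak has k. Kukulic preserves g here (none of its changes turn any other segment into g), so the proto-segment is *g.
Continuing position by position gives *lusabig; check it forward:
Kukulic: start from *lusabig.
  rule 1 (vowel merger): lusabig → lusobig
  rule 2 (vowel merger): lusobig → losobig
  rule 3: no change — losobig
  ⇒ Kukulic losobig
Tomiri: start from *lusabig.
  rule 1 (vowel merger): lusabig → lusobig
  rule 2: no change — lusobig
  rule 3 (final devoicing): lusobig → lusobik
  ⇒ Tomiri lusobik
Derak: *lusabig
  lusabig → lusebig   [vowel merger]
  lusebig → lusebik   [unconditioned shift]
  lusebik (rule 3 does not apply)
  giving Derak lusebik.
Only *lusabig yields all of Kukulic losobig, Tomiri lusobik, Derak lusebik.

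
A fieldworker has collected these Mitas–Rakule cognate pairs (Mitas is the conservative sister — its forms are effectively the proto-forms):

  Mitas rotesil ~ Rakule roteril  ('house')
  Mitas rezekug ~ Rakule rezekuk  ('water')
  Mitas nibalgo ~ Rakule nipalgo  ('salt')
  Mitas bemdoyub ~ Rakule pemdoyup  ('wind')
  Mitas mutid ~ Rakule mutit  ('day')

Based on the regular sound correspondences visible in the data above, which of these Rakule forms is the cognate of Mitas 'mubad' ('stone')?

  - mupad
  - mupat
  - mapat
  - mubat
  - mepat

mupat

nibalgo ~ nipalgo — Mitas b corresponds to Rakule p between vowels (before a back vowel).
mutid ~ mutit — Mitas d corresponds to Rakule t word-finally.
Applying these to Mitas 'mubad':
  mubad → mupad   (b→p between vowels (before a back vowel))
  mupad → mupat   (d→t word-finally)
So the Rakule cognate is 'mupat'.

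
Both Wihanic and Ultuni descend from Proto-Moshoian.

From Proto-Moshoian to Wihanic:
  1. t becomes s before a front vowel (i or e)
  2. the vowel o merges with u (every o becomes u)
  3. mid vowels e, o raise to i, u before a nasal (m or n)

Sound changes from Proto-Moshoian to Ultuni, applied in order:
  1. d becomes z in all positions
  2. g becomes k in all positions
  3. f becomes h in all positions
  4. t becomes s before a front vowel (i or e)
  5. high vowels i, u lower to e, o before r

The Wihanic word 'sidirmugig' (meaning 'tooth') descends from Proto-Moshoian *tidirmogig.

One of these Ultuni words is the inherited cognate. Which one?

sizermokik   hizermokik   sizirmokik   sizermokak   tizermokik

sizermokik

Ultuni: start from *tidirmogig.
  rule 1 (unconditioned shift): tidirmogig → tizirmogig
  rule 2 (unconditioned shift): tizirmogig → tizirmokik
  rule 3: no change — tizirmokik
  rule 4 (palatalisation): tizirmokik → sizirmokik
  rule 5 (pre-rhotic lowering): sizirmokik → sizermokik
  ⇒ Ultuni sizermokik
Among the options, 'sizermokik' alone shows every Ultuni change applied in order.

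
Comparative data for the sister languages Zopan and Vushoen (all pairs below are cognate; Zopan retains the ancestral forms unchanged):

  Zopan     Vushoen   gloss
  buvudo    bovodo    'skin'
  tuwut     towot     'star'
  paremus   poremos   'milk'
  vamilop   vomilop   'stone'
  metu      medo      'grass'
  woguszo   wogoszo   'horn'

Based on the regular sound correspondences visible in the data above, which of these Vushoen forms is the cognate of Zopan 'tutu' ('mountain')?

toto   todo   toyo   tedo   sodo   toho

todo

buvudo ~ bovodo, tuwut ~ towot — Zopan u corresponds to Vushoen o after a consonant, before a consonant other than r, m, n, p, b, f, v.
metu ~ medo — Zopan t corresponds to Vushoen d between vowels (before a back vowel).
metu ~ medo — Zopan u corresponds to Vushoen o word-finally.
Applying these to Zopan 'tutu':
  tutu → totu   (u→o after a consonant, before a consonant other than r, m, n, p, b, f, v)
  totu → todu   (t→d between vowels (before a back vowel))
  todu → todo   (u→o word-finally)
So the Vushoen cognate is 'todo'.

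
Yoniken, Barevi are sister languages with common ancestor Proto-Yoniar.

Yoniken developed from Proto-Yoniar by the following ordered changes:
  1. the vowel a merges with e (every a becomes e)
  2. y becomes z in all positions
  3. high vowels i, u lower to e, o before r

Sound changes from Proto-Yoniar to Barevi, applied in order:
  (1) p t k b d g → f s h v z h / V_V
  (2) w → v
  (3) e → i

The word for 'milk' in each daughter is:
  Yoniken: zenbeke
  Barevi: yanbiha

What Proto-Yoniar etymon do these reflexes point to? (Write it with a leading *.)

*yanbeka

Position 7: Yoniken has e, Barevi has a. Barevi preserves a here (none of its changes turn any other segment into a), so the proto-segment is *a.
Position 6: Yoniken has k, Barevi has h. Yoniken preserves k here (none of its changes turn any other segment into k), so the proto-segment is *k.
Position 5: Yoniken has e, Barevi has i. Taking the neighbouring segments as reconstructed: Yoniken e could go back to *a or *e; Barevi i could go back to *e or *i — the one source consistent with every daughter is *e.
This points to *yanbeka. Verify forward in each daughter:
Yoniken: *yanbeka
  yanbeka → yenbeke   [vowel merger]
  yenbeke → zenbeke   [unconditioned shift]
  zenbeke (rule 3 does not apply)
  giving Yoniken zenbeke.
Barevi: *yanbeka
  yanbeka → yanbeha   [intervocalic lenition]
  yanbeha (rule 2 does not apply)
  yanbeha → yanbiha   [vowel merger]
  giving Barevi yanbiha.
No other proto-form is consistent with every reflex, so the reconstruction is *yanbeka.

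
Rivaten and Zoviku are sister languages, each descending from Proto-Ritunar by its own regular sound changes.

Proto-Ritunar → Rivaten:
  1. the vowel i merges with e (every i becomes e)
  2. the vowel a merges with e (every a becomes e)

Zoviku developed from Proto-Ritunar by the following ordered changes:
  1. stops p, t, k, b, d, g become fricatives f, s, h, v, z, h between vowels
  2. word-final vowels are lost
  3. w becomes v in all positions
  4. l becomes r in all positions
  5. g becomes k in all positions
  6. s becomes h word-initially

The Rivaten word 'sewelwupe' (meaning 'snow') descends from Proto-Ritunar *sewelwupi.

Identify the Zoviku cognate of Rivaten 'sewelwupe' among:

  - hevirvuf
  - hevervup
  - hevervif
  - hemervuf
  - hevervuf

Zoviku: *sewelwupi
  sewelwupi → sewelwufi   [intervocalic lenition]
  sewelwufi → sewelwuf   [apocope]
  sewelwuf → sevelvuf   [unconditioned shift]
  sevelvuf → severvuf   [unconditioned shift]
  severvuf (rule 5 does not apply)
  severvuf → hevervuf   [debuccalisation]
  giving Zoviku hevervuf.
Only 'hevervuf' matches the regular Zoviku development of *sewelwupi.

hevervuf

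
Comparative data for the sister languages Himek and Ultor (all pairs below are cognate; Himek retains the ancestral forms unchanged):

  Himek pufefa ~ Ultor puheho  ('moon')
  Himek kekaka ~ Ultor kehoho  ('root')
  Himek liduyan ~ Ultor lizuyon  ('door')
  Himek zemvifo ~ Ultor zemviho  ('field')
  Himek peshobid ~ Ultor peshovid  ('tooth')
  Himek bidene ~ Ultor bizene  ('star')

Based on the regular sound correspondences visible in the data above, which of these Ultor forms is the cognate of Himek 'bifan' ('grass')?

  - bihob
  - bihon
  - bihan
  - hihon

pufefa ~ puheho — Himek f corresponds to Ultor h between vowels (before a back vowel).
liduyan ~ lizuyon — Himek a corresponds to Ultor o after a consonant, before a nasal.
Applying these to Himek 'bifan':
  bifan → bihan   (f→h between vowels (before a back vowel))
  bihan → bihon   (a→o after a consonant, before a nasal)
So the Ultor cognate is 'bihon'.

bihon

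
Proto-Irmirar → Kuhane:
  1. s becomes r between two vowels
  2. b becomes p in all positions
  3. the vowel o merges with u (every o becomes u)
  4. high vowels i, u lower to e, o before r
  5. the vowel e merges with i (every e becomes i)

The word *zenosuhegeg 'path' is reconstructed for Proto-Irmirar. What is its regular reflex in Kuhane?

zinoruhigig

Kuhane: *zenosuhegeg
  zenosuhegeg → zenoruhegeg   [rhotacism]
  zenoruhegeg (rule 2 does not apply)
  zenoruhegeg → zenuruhegeg   [vowel merger]
  zenuruhegeg → zenoruhegeg   [pre-rhotic lowering]
  zenoruhegeg → zinoruhigig   [vowel merger]
  giving Kuhane zinoruhigig.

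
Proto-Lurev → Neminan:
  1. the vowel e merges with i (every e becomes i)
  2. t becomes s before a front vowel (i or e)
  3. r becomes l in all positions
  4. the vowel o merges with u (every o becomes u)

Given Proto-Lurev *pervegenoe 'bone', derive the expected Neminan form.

Neminan: *pervegenoe > pirviginoi > pilviginoi > pilviginui  (by vowel merger, unconditioned shift, vowel merger)

pilviginui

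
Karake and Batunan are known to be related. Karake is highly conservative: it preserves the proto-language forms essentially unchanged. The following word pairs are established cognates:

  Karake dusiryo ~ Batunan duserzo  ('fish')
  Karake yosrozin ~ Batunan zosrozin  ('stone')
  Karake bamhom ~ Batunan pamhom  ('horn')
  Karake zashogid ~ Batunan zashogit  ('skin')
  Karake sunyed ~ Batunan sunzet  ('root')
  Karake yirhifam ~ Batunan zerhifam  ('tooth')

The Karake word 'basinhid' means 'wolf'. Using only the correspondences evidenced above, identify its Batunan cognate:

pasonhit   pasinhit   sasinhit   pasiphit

bamhom ~ pamhom — Karake b corresponds to Batunan p word-initially before a back vowel.
zashogid ~ zashogit, sunyed ~ sunzet — Karake d corresponds to Batunan t word-finally.
Applying these to Karake 'basinhid':
  basinhid → pasinhid   (b→p word-initially before a back vowel)
  pasinhid → pasinhit   (d→t word-finally)
So the Batunan cognate is 'pasinhit'.

pasinhit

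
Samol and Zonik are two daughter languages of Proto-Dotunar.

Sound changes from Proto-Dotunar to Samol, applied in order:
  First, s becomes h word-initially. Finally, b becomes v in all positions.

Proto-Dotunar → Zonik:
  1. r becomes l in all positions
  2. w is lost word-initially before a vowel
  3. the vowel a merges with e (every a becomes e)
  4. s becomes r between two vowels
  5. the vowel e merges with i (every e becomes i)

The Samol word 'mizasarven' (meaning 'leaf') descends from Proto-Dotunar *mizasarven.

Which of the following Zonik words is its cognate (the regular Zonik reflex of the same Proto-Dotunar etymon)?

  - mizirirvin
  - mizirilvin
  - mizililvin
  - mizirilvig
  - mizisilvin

mizirilvin

Zonik: *mizasarven
  mizasarven → mizasalven   [unconditioned shift]
  mizasalven (rule 2 does not apply)
  mizasalven → mizeselven   [vowel merger]
  mizeselven → mizerelven   [rhotacism]
  mizerelven → mizirilvin   [vowel merger]
  giving Zonik mizirilvin.
Among the options, 'mizirilvin' alone shows every Zonik change applied in order.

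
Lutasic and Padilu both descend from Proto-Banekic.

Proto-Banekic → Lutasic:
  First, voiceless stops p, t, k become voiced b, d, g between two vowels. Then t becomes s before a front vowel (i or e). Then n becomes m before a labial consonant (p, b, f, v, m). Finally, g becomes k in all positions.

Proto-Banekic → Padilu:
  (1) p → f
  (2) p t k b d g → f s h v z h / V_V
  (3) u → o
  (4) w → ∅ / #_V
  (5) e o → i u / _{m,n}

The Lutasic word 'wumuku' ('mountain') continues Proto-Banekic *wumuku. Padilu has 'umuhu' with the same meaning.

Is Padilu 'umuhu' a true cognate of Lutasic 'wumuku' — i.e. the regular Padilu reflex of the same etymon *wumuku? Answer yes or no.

no

Derive the expected Padilu reflex of *wumuku:
Padilu: start from *wumuku.
  rule 1: no change — wumuku
  rule 2 (intervocalic lenition): wumuku → wumuhu
  rule 3 (vowel merger): wumuhu → womoho
  rule 4 (glide loss): womoho → omoho
  rule 5 (pre-nasal raising): omoho → umoho
  ⇒ Padilu umoho
The regular Padilu reflex would be 'umoho', but the attested form is 'umuhu'. The correspondence is irregular, so they are not cognates (the Padilu form has a different source).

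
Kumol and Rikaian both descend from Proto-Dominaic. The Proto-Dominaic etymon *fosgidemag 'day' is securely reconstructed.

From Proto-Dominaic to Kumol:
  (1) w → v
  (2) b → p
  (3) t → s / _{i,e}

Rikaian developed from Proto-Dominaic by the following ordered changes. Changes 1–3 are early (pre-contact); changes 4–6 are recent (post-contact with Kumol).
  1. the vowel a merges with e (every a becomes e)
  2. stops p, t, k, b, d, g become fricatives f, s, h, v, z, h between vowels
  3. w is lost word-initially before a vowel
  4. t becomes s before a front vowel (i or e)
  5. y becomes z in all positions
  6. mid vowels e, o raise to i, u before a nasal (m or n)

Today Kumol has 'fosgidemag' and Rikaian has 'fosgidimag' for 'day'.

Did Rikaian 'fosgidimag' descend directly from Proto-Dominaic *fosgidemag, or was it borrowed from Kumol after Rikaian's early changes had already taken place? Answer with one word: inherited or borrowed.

If inherited, *fosgidemag would pass through all of Rikaian's changes:
Rikaian: *fosgidemag > fosgidemeg > fosgizemeg > fosgizimeg  (by vowel merger, intervocalic lenition, pre-nasal raising)
If borrowed from Kumol 'fosgidemag' after the early changes, it would undergo only the recent ones:
  rule 4 (palatalisation): no change (fosgidemag)
  rule 5 (unconditioned shift): no change (fosgidemag)
  rule 6 (pre-nasal raising): fosgidemag → fosgidimag
  ⇒ as a loan: fosgidimag
Rikaian 'fosgidimag' matches the loan outcome 'fosgidimag', not the inherited 'fosgizimeg' — it skipped the early Rikaian changes, so it was borrowed from Kumol.

borrowed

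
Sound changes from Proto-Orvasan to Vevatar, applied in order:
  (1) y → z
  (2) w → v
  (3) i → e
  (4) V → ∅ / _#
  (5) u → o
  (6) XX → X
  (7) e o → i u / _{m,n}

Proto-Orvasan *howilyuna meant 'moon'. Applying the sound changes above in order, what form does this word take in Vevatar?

hovelzun

Vevatar: *howilyuna > howilzuna > hovilzuna > hovelzuna > hovelzun > hovelzon > hovelzun  (by unconditioned shift, unconditioned shift, vowel merger, apocope, vowel merger, pre-nasal raising)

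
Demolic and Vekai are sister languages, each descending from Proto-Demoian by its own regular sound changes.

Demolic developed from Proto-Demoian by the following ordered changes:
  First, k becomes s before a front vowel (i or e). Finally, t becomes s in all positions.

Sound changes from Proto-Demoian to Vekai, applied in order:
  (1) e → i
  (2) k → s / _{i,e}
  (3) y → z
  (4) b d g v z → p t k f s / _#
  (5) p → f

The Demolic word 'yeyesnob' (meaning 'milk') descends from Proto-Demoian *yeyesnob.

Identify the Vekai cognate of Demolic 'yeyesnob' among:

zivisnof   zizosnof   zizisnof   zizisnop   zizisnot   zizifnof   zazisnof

Vekai: start from *yeyesnob.
  rule 1 (vowel merger): yeyesnob → yiyisnob
  rule 2: no change — yiyisnob
  rule 3 (unconditioned shift): yiyisnob → zizisnob
  rule 4 (final devoicing): zizisnob → zizisnop
  rule 5 (unconditioned shift): zizisnop → zizisnof
  ⇒ Vekai zizisnof
The other candidates each miss or misapply at least one Vekai change.

zizisnof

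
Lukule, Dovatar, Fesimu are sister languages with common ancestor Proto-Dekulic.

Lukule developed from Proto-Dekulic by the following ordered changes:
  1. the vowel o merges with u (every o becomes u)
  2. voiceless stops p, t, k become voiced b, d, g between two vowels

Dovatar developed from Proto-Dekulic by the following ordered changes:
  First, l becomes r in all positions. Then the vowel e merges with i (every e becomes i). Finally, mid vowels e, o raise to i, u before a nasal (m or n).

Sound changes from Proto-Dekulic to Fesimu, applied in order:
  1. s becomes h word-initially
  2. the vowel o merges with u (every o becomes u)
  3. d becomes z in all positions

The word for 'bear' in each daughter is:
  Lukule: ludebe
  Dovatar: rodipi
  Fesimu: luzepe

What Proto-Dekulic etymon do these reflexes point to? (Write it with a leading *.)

*lodepe

Position 1: Lukule has l, Dovatar has r, Fesimu has l. Lukule preserves l here (none of its changes turn any other segment into l), so the proto-segment is *l.
Position 3: Lukule has d, Dovatar has d, Fesimu has z. Dovatar preserves d here (none of its changes turn any other segment into d), so the proto-segment is *d.
Position 4: Lukule has e, Dovatar has i, Fesimu has e. Lukule preserves e here (none of its changes turn any other segment into e), so the proto-segment is *e.
This points to *lodepe. Verify forward in each daughter:
Lukule: *lodepe > ludepe > ludebe  (by vowel merger, intervocalic voicing)
Dovatar: *lodepe > rodepe > rodipi  (by unconditioned shift, vowel merger)
Fesimu: start from *lodepe.
  rule 1: no change — lodepe
  rule 2 (vowel merger): lodepe → ludepe
  rule 3 (unconditioned shift): ludepe → luzepe
  ⇒ Fesimu luzepe
*lodepe is the unique common source.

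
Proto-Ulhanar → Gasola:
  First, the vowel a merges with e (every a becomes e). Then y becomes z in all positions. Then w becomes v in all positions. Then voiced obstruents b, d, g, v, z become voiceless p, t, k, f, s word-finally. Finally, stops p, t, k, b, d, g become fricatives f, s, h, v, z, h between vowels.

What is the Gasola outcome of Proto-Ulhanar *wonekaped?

Gasola: *wonekaped > wonekeped > vonekeped > vonekepet > vonehefet  (by vowel merger, unconditioned shift, final devoicing, intervocalic lenition)

vonehefet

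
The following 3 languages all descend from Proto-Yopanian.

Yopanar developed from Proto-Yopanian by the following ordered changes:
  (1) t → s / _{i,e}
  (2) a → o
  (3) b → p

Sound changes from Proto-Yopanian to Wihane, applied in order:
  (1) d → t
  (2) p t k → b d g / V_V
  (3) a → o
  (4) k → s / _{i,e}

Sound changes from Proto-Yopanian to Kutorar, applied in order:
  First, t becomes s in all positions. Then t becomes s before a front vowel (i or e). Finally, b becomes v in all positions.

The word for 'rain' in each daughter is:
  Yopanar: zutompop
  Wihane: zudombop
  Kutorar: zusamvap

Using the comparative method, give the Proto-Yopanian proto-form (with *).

*zutambap

Position 3: Yopanar has t, Wihane has d, Kutorar has s. Yopanar preserves t here (none of its changes turn any other segment into t), so the proto-segment is *t.
Position 7: Yopanar has o, Wihane has o, Kutorar has a. Kutorar preserves a here (none of its changes turn any other segment into a), so the proto-segment is *a.
Verify the candidate proto-form against each daughter:
Yopanar: *zutambap > zutombop > zutompop  (by vowel merger, unconditioned shift)
Wihane: *zutambap
  zutambap (rule 1 does not apply)
  zutambap → zudambap   [intervocalic voicing]
  zudambap → zudombop   [vowel merger]
  zudombop (rule 4 does not apply)
  giving Wihane zudombop.
Kutorar: *zutambap
  zutambap → zusambap   [unconditioned shift]
  zusambap (rule 2 does not apply)
  zusambap → zusamvap   [unconditioned shift]
  giving Kutorar zusamvap.
No other proto-form is consistent with every reflex, so the reconstruction is *zutambap.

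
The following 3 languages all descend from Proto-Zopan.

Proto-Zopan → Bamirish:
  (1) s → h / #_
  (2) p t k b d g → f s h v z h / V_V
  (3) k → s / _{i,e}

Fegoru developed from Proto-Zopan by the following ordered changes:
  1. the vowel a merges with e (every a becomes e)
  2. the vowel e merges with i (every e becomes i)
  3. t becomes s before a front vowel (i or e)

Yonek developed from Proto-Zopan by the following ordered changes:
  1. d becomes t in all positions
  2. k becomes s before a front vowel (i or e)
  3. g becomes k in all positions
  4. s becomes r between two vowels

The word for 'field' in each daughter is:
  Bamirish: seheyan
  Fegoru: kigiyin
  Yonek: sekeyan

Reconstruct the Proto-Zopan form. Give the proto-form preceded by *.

*kegeyan

Position 3: Bamirish has h, Fegoru has g, Yonek has k. Fegoru preserves g here (none of its changes turn any other segment into g), so the proto-segment is *g.
Position 4: Bamirish has e, Fegoru has i, Yonek has e. Bamirish preserves e here (none of its changes turn any other segment into e), so the proto-segment is *e.
Position 6: Bamirish has a, Fegoru has i, Yonek has a. Bamirish preserves a here (none of its changes turn any other segment into a), so the proto-segment is *a.
This points to *kegeyan. Verify forward in each daughter:
Bamirish: *kegeyan
  kegeyan (rule 1 does not apply)
  kegeyan → keheyan   [intervocalic lenition]
  keheyan → seheyan   [palatalisation]
  giving Bamirish seheyan.
Fegoru: *kegeyan > kegeyen > kigiyin  (by vowel merger, vowel merger)
Yonek: *kegeyan > segeyan > sekeyan  (by palatalisation, unconditioned shift)
*kegeyan is the unique common source.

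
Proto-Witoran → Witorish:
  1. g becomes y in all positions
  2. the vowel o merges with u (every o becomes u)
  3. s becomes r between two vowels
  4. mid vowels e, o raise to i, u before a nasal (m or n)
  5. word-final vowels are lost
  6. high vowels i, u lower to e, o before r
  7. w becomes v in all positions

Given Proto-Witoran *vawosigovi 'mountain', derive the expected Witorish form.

vavoriyuv

Witorish: *vawosigovi
  vawosigovi → vawosiyovi   [unconditioned shift]
  vawosiyovi → vawusiyuvi   [vowel merger]
  vawusiyuvi → vawuriyuvi   [rhotacism]
  vawuriyuvi (rule 4 does not apply)
  vawuriyuvi → vawuriyuv   [apocope]
  vawuriyuv → vaworiyuv   [pre-rhotic lowering]
  vaworiyuv → vavoriyuv   [unconditioned shift]
  giving Witorish vavoriyuv.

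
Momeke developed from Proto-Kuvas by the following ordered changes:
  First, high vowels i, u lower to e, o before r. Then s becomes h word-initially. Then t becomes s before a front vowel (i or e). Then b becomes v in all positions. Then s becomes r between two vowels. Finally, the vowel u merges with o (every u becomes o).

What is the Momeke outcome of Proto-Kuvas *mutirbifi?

morervifi

Momeke: start from *mutirbifi.
  rule 1 (pre-rhotic lowering): mutirbifi → muterbifi
  rule 2: no change — muterbifi
  rule 3 (palatalisation): muterbifi → muserbifi
  rule 4 (unconditioned shift): muserbifi → muservifi
  rule 5 (rhotacism): muservifi → murervifi
  rule 6 (vowel merger): murervifi → morervifi
  ⇒ Momeke morervifi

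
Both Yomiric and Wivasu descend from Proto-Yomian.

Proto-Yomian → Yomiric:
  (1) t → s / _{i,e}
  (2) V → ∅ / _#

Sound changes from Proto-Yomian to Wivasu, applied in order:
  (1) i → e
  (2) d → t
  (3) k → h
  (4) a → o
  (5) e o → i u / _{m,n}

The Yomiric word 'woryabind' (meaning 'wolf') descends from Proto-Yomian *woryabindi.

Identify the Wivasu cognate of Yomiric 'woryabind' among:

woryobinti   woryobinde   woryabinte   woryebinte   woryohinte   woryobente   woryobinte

Wivasu: *woryabindi
  woryabindi → woryabende   [vowel merger]
  woryabende → woryabente   [unconditioned shift]
  woryabente (rule 3 does not apply)
  woryabente → woryobente   [vowel merger]
  woryobente → woryobinte   [pre-nasal raising]
  giving Wivasu woryobinte.
Only 'woryobinte' matches the regular Wivasu development of *woryabindi.

woryobinte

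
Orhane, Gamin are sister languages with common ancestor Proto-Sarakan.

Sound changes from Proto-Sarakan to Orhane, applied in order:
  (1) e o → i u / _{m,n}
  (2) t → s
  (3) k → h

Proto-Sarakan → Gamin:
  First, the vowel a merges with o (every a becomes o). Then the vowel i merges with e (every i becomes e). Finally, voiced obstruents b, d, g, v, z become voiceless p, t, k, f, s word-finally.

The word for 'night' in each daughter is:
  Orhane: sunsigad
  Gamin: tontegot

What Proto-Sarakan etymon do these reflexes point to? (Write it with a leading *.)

Position 5: Orhane has i, Gamin has e. Taking the neighbouring segments as reconstructed: Orhane i can only go back to *i; Gamin e could go back to *e or *i — the one source consistent with every daughter is *i.
Position 7: Orhane has a, Gamin has o. Orhane preserves a here (none of its changes turn any other segment into a), so the proto-segment is *a.
Position 1: Orhane has s, Gamin has t. Taking the neighbouring segments as reconstructed: Orhane s could go back to *t or *s; Gamin t can only go back to *t — the one source consistent with every daughter is *t.
This points to *tontigad. Verify forward in each daughter:
Orhane: start from *tontigad.
  rule 1 (pre-nasal raising): tontigad → tuntigad
  rule 2 (unconditioned shift): tuntigad → sunsigad
  rule 3: no change — sunsigad
  ⇒ Orhane sunsigad
Gamin: *tontigad
  tontigad → tontigod   [vowel merger]
  tontigod → tontegod   [vowel merger]
  tontegod → tontegot   [final devoicing]
  giving Gamin tontegot.
Only *tontigad yields all of Orhane sunsigad, Gamin tontegot.

*tontigad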